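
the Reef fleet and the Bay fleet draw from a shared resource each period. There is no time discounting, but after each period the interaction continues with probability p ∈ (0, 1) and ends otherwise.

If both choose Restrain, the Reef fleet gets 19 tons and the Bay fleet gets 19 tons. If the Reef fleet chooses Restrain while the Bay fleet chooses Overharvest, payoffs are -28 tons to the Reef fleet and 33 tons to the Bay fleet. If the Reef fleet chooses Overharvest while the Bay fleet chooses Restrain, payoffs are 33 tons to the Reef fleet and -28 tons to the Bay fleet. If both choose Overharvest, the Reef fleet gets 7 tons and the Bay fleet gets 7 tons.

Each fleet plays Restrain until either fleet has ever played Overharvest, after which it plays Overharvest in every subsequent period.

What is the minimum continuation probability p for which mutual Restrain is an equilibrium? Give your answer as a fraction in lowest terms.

7/13

With no time discounting, the continuation probability p plays the role of the discount factor.
Grim-trigger IC: 19/(1−p) ≥ 33 + 7p/(1−p) ⇒ p ≥ (33−19)/(33−7) = 7/13.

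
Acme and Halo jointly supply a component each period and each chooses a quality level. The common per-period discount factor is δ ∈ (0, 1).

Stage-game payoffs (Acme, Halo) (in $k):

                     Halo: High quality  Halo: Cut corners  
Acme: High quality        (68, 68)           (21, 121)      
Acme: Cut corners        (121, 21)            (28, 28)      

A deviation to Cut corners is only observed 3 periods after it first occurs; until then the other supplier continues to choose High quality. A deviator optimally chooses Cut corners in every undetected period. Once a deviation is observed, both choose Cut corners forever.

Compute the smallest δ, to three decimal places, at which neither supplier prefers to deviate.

Deviating for the 3 undetected periods gains 121−68 = 53 per period over cooperation, then loses 68−28 = 40 per period forever once punishment starts.
Gain: 53(1 + δ + … + δ^2); loss: 40·δ^3/(1−δ).
No profitable deviation ⇔ 53(1−δ^3) ≤ 40·δ^3, i.e. δ^3 ≥ 53/(53+40) = 53/93.
Hence δ ≥ (53/93)^(1/3) ≈ 0.829.

0.829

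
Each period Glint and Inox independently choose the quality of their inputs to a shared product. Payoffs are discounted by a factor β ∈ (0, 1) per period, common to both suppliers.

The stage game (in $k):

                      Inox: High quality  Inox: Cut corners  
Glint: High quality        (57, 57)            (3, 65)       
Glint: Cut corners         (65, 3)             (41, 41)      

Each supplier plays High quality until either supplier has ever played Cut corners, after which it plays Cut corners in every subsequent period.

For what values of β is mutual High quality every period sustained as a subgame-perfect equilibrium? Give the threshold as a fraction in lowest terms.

One-period gain from deviating is 65 − 57 = 8. The loss is 57 − 41 = 16 in every subsequent period, with present value 16·β/(1−β).
Deviation is unprofitable when 16·β/(1−β) ≥ 8, i.e. β/(1−β) ≥ 1/2.
Equivalently β ≥ 8/(8+16) = 1/3.

1/3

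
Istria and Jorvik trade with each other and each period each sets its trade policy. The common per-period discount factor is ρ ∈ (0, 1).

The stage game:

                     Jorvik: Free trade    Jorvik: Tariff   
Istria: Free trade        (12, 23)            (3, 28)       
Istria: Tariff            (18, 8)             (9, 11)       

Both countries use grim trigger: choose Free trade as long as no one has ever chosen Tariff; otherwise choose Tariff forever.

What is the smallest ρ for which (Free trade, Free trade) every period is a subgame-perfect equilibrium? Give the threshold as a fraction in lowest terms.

2/3

Istria: cooperation gives 12 each period; deviation gives 18 once then 9 forever.
  12/(1−ρ) ≥ 18 + 9ρ/(1−ρ) ⇒ ρ ≥ 6/9 = 2/3.
Jorvik: cooperation gives 23 each period; deviation gives 28 once then 11 forever.
  ρ ≥ 5/17.
Both must hold, so the binding constraint is Istria's: ρ ≥ 2/3.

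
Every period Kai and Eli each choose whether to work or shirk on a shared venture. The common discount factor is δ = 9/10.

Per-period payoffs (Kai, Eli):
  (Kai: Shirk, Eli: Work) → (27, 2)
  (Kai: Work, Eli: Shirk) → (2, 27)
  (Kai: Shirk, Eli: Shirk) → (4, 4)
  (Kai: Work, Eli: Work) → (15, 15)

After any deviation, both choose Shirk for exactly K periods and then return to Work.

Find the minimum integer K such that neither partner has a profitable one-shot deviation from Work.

2

Need Σ_{k=1}^{K} δ^k ≥ (27−15)/(15−4) = 1.0909 at δ = 9/10.
At K = 1 the sum is 0.9000 < 1.0909; at K = 2 it is 1.7100 ≥ 1.0909.
So the minimum punishment length is K = 2.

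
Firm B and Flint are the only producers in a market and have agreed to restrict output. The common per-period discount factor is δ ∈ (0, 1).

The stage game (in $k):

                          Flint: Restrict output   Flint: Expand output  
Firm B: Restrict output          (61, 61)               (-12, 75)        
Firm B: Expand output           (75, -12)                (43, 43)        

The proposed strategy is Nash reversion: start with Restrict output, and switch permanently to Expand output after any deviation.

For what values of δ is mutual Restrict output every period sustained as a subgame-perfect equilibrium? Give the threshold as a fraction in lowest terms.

7/16

Under grim trigger the critical discount factor is (T−C)/(T−P) with T = 75, C = 61, P = 43.
δ* = (75−61)/(75−43) = 14/32 = 7/16.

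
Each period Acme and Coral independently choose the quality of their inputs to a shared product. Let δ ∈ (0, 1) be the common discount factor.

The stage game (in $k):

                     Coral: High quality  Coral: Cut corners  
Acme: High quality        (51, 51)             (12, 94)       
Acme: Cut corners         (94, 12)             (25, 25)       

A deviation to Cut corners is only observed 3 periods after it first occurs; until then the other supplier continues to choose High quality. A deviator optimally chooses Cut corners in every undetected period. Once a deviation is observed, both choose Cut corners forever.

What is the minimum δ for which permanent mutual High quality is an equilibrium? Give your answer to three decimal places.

0.854

A deviator earns 94 for 3 periods, then 25 forever; cooperating earns 51 forever. Multiplying the IC by (1−δ):
51 ≥ 94(1−δ^3) + 25δ^3, so 69·δ^3 ≥ 43 and δ^3 ≥ 43/69.
δ ≥ (43/69)^(1/3) ≈ 0.854.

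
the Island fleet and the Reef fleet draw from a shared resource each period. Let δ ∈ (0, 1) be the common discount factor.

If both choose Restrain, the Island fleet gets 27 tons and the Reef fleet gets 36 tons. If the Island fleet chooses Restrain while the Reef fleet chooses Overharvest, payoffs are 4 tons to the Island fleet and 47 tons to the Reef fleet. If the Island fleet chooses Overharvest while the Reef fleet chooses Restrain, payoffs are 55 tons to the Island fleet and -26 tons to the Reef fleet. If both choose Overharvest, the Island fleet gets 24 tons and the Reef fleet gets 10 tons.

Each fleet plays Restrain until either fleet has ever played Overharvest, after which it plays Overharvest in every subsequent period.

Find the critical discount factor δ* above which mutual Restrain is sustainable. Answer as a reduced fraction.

28/31

the Island fleet's threshold: (55−27)/(55−24) = 28/31.
the Reef fleet's threshold: (47−36)/(47−10) = 11/37.
28/31 > 11/37, so the Island fleet binds and δ* = 28/31.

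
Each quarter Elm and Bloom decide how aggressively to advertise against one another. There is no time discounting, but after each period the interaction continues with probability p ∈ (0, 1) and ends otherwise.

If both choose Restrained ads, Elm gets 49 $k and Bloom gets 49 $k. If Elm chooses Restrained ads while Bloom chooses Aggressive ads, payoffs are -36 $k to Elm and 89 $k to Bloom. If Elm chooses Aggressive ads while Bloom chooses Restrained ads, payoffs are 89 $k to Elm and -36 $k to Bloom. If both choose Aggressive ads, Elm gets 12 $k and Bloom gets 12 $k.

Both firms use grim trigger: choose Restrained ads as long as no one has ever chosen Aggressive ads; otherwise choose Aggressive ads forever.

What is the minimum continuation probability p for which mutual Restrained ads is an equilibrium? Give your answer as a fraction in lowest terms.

40/77

With no time discounting, the continuation probability p plays the role of the discount factor.
Grim-trigger IC: 49/(1−p) ≥ 89 + 12p/(1−p) ⇒ p ≥ (89−49)/(89−12) = 40/77.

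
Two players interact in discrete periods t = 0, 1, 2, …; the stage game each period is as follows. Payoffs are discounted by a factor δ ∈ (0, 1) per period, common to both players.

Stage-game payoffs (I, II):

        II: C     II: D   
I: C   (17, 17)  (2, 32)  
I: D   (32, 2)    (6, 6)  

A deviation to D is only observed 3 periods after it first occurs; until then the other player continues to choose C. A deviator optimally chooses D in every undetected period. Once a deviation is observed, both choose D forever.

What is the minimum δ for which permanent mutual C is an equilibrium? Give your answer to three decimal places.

Deviating for the 3 undetected periods gains 32−17 = 15 per period over cooperation, then loses 17−6 = 11 per period forever once punishment starts.
Gain: 15(1 + δ + … + δ^2); loss: 11·δ^3/(1−δ).
No profitable deviation ⇔ 15(1−δ^3) ≤ 11·δ^3, i.e. δ^3 ≥ 15/(15+11) = 15/26.
Hence δ ≥ (15/26)^(1/3) ≈ 0.832.

0.832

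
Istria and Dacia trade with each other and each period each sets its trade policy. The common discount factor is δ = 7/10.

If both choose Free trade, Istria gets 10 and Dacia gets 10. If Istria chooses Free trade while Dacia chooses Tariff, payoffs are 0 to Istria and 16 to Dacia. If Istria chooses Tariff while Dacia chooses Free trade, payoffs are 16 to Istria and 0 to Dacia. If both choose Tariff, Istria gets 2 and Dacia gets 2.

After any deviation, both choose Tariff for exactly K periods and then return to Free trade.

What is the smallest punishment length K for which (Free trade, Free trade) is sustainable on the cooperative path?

2

Need Σ_{k=1}^{K} δ^k ≥ (16−10)/(10−2) = 0.7500 at δ = 7/10.
At K = 1 the sum is 0.7000 < 0.7500; at K = 2 it is 1.1900 ≥ 0.7500.
So the minimum punishment length is K = 2.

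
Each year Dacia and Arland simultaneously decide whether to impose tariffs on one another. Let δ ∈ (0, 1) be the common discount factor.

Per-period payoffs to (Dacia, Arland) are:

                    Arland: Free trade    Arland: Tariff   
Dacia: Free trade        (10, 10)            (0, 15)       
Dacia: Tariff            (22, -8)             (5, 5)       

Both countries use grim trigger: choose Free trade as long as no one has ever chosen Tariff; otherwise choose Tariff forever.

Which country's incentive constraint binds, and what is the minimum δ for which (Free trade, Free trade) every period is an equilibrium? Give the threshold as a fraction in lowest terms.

Dacia: cooperation gives 10 each period; deviation gives 22 once then 5 forever.
  10/(1−δ) ≥ 22 + 5δ/(1−δ) ⇒ δ ≥ 12/17.
Arland: cooperation gives 10 each period; deviation gives 15 once then 5 forever.
  δ ≥ 5/10 = 1/2.
Both must hold, so the binding constraint is Dacia's: δ ≥ 12/17.

Dacia; δ ≥ 12/17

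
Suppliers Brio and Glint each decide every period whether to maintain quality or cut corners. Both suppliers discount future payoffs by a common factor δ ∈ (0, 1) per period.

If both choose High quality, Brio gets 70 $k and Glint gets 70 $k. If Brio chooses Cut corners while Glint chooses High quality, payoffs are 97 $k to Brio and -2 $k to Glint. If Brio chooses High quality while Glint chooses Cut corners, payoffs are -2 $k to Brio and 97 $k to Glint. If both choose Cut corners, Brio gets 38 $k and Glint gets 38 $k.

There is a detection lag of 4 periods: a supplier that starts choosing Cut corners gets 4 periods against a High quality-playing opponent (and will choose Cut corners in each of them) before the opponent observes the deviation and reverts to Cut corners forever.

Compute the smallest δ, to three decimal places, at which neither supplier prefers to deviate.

0.822

A deviator earns 97 for 4 periods, then 38 forever; cooperating earns 70 forever. Multiplying the IC by (1−δ):
70 ≥ 97(1−δ^4) + 38δ^4, so 59·δ^4 ≥ 27 and δ^4 ≥ 27/59.
δ ≥ (27/59)^(1/4) ≈ 0.822.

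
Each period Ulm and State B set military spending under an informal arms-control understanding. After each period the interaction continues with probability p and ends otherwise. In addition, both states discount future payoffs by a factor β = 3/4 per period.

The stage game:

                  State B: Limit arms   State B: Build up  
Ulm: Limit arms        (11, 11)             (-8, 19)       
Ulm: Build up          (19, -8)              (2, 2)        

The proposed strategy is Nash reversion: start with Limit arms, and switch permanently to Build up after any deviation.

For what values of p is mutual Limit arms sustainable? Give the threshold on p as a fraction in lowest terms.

Expected continuation weight on next period's payoff is β·p = 3/4·p, which plays the role of the discount factor.
Cooperation requires 3/4·p ≥ (19−11)/(19−2) = 8/17, hence p ≥ 32/51.

32/51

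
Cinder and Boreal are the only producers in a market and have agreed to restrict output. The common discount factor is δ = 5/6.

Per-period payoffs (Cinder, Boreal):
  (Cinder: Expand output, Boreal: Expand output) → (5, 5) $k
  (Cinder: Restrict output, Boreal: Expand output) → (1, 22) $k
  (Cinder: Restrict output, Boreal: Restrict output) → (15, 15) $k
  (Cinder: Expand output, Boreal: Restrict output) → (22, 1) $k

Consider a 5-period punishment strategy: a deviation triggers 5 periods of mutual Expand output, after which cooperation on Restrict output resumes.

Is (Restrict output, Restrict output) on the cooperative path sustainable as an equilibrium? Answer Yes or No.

Comparing payoff streams over the 6 periods until play realigns: cooperate → 15(1+δ+…+δ^5); deviate → 22 + 5(δ+…+δ^5).
Cooperation is sustained iff (15−5)(δ+…+δ^5) ≥ 22−15.
δ+…+δ^5 = 5/6·(1−(5/6)^5)/(1−5/6) = 2.9906, and (22−15)/(15−5) = 0.7000.
2.9906 ≥ 0.7000, so cooperation is sustainable.

Yes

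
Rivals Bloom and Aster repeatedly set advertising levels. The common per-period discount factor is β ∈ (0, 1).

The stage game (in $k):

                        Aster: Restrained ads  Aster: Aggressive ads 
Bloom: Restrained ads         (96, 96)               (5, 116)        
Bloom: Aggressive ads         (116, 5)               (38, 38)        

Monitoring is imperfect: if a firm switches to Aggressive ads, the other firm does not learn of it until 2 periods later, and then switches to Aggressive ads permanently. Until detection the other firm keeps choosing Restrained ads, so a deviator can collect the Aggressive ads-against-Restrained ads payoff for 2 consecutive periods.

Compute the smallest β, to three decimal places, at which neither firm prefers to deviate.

0.506

The best deviation is to choose Aggressive ads for all 2 undetected periods, earning 116 each, then 38 forever once detected.
Deviation value: 116(1−β^2)/(1−β) + 38β^2/(1−β); cooperation value: 96/(1−β).
IC: 96 ≥ 116(1−β^2) + 38β^2 = 116 − 78β^2.
So β^2 ≥ 20/78 = 10/39, giving β ≥ (10/39)^(1/2) ≈ 0.506.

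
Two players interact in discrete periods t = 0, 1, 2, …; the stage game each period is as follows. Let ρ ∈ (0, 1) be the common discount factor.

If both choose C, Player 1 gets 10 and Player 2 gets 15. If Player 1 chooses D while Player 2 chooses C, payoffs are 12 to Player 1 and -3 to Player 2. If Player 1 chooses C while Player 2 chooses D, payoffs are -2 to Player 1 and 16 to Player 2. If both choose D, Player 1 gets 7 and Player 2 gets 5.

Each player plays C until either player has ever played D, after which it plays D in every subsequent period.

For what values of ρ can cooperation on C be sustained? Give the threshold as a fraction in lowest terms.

Player 1: cooperation gives 10 each period; deviation gives 12 once then 7 forever.
  10/(1−ρ) ≥ 12 + 7ρ/(1−ρ) ⇒ ρ ≥ 2/5.
Player 2: cooperation gives 15 each period; deviation gives 16 once then 5 forever.
  ρ ≥ 1/11.
Both must hold, so the binding constraint is Player 1's: ρ ≥ 2/5.

2/5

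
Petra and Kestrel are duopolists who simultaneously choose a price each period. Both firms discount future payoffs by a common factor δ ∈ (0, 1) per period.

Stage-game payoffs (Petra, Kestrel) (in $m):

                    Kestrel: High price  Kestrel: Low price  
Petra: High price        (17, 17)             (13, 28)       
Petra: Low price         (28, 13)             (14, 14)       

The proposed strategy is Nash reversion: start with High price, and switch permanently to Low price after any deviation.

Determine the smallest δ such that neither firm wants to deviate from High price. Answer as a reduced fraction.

11/14

Under grim trigger the critical discount factor is (T−C)/(T−P) with T = 28, C = 17, P = 14.
δ* = (28−17)/(28−14) = 11/14.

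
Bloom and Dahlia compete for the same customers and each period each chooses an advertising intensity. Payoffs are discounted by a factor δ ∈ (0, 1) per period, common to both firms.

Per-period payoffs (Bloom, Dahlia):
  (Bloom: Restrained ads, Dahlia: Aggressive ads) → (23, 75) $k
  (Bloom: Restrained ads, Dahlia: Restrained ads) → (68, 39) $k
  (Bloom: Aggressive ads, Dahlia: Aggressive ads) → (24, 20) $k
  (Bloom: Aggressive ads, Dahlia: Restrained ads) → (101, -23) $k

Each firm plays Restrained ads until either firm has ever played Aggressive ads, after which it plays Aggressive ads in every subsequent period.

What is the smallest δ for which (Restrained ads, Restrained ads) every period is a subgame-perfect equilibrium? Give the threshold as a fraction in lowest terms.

For Bloom: deviation gain 101−68 = 33, per-period punishment loss 68−24 = 44. IC gives δ ≥ 33/77 = 3/7.
For Dahlia: gain 36, loss 19 per period, so δ ≥ 36/55.
The tighter constraint is Dahlia's, so cooperation needs δ ≥ 36/55.

36/55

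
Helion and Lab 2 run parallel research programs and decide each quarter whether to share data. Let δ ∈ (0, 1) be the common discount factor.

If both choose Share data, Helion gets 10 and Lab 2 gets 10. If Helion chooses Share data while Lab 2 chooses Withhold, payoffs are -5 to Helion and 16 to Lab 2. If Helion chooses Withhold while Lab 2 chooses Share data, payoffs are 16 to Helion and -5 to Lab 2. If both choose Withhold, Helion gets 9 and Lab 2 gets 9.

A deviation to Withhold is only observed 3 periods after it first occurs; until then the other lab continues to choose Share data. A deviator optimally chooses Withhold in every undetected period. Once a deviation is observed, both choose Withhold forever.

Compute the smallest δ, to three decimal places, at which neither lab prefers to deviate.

Deviating for the 3 undetected periods gains 16−10 = 6 per period over cooperation, then loses 10−9 = 1 per period forever once punishment starts.
Gain: 6(1 + δ + … + δ^2); loss: 1·δ^3/(1−δ).
No profitable deviation ⇔ 6(1−δ^3) ≤ 1·δ^3, i.e. δ^3 ≥ 6/(6+1) = 6/7.
Hence δ ≥ (6/7)^(1/3) ≈ 0.950.

0.950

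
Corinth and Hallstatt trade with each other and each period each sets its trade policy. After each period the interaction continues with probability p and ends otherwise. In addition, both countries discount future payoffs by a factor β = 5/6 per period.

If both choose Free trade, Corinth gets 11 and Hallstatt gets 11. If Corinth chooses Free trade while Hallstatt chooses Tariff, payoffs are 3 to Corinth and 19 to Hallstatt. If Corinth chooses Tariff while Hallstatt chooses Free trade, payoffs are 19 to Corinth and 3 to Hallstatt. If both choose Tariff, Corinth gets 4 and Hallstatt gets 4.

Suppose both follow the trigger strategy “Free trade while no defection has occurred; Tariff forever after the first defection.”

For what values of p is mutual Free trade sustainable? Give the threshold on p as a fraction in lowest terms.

Expected continuation weight on next period's payoff is β·p = 5/6·p, which plays the role of the discount factor.
Cooperation requires 5/6·p ≥ (19−11)/(19−4) = 8/15, hence p ≥ 16/25.

16/25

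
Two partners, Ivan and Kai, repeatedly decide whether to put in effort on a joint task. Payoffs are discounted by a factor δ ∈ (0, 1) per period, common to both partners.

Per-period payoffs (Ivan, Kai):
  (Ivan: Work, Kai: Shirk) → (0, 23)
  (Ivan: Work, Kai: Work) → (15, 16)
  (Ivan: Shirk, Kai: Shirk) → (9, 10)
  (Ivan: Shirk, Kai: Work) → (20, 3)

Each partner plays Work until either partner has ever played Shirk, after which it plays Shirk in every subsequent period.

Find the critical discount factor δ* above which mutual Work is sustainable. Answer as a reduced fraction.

7/13

For Ivan: deviation gain 20−15 = 5, per-period punishment loss 15−9 = 6. IC gives δ ≥ 5/11.
For Kai: gain 7, loss 6 per period, so δ ≥ 7/13.
The tighter constraint is Kai's, so cooperation needs δ ≥ 7/13.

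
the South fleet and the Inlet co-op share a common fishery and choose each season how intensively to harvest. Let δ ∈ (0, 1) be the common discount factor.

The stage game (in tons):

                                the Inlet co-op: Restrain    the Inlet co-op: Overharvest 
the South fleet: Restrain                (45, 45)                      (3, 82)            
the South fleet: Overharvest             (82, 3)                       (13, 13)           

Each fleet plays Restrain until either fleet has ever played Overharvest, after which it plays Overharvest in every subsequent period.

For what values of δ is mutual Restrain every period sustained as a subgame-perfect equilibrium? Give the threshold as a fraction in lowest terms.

45/(1−δ) ≥ 82 + 13δ/(1−δ)
45 ≥ 82 − 69δ
δ ≥ 37/69.

37/69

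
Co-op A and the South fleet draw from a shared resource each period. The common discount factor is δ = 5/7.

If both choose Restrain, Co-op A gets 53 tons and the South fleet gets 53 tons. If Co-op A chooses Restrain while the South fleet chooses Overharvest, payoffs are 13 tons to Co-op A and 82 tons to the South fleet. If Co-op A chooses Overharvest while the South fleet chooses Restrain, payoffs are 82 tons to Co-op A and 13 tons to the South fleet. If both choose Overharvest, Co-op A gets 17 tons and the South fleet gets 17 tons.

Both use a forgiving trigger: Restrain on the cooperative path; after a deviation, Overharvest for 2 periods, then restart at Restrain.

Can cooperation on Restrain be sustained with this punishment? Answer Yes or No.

Yes

IC: δ+…+δ^2 ≥ (82−53)/(53−17) = 29/36.
At δ = 5/7: partial sum = 1.2245 ≥ 0.8056. Cooperation sustainable.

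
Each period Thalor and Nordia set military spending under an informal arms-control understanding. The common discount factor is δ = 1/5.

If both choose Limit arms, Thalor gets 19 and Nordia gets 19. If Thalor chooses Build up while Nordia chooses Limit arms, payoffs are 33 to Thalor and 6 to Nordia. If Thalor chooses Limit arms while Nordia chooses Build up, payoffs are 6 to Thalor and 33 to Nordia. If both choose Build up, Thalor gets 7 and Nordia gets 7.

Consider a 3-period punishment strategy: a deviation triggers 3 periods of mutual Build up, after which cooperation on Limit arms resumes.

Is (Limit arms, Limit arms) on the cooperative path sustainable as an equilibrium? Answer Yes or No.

No

A one-shot deviation gives 33 now, then 7 for 3 periods, then back to 19.
Gain from deviating: (33−19) today; loss: (19−7) in each of the next 3 periods.
No-deviation condition: (19−7)(δ+…+δ^3) ≥ 33−19, i.e. δ+…+δ^3 ≥ 7/6.
At δ = 1/5: δ+…+δ^3 = 0.2480 < 1.1667.
So cooperation is not sustainable.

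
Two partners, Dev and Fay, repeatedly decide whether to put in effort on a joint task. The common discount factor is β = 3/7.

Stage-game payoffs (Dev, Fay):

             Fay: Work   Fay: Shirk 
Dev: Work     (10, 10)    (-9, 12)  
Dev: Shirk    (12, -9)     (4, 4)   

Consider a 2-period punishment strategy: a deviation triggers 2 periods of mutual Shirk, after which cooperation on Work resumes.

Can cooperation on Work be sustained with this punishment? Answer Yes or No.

IC: β+…+β^2 ≥ (12−10)/(10−4) = 1/3.
At β = 3/7: partial sum = 0.6122 ≥ 0.3333. Cooperation sustainable.

Yes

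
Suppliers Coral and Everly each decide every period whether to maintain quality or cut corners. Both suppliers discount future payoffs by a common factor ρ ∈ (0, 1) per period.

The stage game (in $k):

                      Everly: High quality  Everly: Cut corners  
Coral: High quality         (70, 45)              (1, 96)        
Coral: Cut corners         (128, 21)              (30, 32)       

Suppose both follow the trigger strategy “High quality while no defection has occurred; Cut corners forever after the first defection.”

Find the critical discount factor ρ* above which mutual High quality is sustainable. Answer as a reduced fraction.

51/64

Coral's threshold: (128−70)/(128−30) = 29/49.
Everly's threshold: (96−45)/(96−32) = 51/64.
29/49 < 51/64, so Everly binds and ρ* = 51/64.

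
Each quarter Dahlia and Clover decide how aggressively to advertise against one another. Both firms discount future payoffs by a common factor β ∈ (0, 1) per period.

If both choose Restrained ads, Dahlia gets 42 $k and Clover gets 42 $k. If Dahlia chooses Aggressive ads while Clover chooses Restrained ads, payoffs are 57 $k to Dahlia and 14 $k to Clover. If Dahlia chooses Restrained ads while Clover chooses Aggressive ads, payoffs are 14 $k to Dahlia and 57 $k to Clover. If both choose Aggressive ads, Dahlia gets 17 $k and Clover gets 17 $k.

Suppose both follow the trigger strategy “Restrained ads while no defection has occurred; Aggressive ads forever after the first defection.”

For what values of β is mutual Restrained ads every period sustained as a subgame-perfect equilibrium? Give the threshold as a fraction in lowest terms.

One-period gain from deviating is 57 − 42 = 15. The loss is 42 − 17 = 25 in every subsequent period, with present value 25·β/(1−β).
Deviation is unprofitable when 25·β/(1−β) ≥ 15, i.e. β/(1−β) ≥ 3/5.
Equivalently β ≥ 15/(15+25) = 3/8.

3/8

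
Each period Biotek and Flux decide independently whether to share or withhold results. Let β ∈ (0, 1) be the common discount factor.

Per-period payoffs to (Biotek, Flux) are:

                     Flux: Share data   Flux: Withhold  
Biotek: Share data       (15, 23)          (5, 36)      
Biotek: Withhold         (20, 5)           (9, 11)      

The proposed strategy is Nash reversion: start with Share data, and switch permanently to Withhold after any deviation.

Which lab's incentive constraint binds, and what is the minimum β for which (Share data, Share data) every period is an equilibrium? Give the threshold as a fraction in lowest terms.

Biotek's threshold: (20−15)/(20−9) = 5/11.
Flux's threshold: (36−23)/(36−11) = 13/25.
5/11 < 13/25, so Flux binds and β* = 13/25.

Flux; β ≥ 13/25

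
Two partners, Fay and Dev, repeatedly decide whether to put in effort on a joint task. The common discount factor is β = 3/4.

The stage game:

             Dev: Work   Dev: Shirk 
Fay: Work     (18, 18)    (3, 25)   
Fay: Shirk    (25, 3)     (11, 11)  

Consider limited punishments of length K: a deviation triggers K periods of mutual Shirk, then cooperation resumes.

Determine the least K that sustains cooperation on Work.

IC: β(1−β^K)/(1−β) ≥ (25−18)/(18−11) = 1.
With β = 3/4: need 1 − β^K ≥ 1·(1−3/4)/(3/4), i.e. β^K ≤ 0.6667.
Since (3/4)^1 = 0.7500 and (3/4)^2 = 0.5625, the smallest such K is 2.

2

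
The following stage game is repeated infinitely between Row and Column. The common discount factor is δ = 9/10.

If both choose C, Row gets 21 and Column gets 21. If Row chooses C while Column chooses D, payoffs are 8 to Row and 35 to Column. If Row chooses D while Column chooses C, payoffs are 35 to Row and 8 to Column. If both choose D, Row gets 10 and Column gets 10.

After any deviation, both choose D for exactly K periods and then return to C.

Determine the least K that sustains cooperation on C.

2

No profitable deviation requires (21−10)(δ+…+δ^K) ≥ 35−21, i.e. δ+…+δ^K ≥ 14/11 ≈ 1.2727.
With δ = 9/10, the partial sums are K=1: 0.9000, K=2: 1.7100.
K = 2 is the first length at which the sum reaches 1.2727.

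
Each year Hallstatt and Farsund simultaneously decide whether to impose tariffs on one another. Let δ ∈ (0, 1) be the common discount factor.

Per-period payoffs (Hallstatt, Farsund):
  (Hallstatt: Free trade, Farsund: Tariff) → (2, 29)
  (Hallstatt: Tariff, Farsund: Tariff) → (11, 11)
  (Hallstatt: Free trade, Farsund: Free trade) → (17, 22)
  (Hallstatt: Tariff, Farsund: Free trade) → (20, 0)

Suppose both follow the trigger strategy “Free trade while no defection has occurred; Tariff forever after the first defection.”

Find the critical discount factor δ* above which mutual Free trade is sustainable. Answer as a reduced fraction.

Hallstatt's threshold: (20−17)/(20−11) = 1/3.
Farsund's threshold: (29−22)/(29−11) = 7/18.
1/3 < 7/18, so Farsund binds and δ* = 7/18.

7/18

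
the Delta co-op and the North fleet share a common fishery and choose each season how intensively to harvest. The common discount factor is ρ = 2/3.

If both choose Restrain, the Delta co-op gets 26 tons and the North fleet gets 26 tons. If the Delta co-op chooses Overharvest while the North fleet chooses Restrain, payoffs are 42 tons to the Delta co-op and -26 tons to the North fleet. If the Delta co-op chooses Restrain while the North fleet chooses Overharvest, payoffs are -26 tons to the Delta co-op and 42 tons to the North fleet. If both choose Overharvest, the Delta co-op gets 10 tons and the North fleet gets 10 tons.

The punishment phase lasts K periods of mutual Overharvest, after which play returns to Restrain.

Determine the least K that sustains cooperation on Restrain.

Need Σ_{k=1}^{K} ρ^k ≥ (42−26)/(26−10) = 1.0000 at ρ = 2/3.
At K = 1 the sum is 0.6667 < 1.0000; at K = 2 it is 1.1111 ≥ 1.0000.
So the minimum punishment length is K = 2.

2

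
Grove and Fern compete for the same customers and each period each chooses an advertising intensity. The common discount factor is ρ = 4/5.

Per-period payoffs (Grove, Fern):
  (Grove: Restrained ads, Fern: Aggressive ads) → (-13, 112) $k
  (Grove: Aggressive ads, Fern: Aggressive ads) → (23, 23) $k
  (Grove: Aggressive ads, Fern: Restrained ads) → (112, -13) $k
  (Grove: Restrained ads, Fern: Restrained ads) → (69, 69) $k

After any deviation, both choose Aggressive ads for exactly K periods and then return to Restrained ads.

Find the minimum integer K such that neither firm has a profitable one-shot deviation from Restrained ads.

2

No profitable deviation requires (69−23)(ρ+…+ρ^K) ≥ 112−69, i.e. ρ+…+ρ^K ≥ 43/46 ≈ 0.9348.
With ρ = 4/5, the partial sums are K=1: 0.8000, K=2: 1.4400.
K = 2 is the first length at which the sum reaches 0.9348.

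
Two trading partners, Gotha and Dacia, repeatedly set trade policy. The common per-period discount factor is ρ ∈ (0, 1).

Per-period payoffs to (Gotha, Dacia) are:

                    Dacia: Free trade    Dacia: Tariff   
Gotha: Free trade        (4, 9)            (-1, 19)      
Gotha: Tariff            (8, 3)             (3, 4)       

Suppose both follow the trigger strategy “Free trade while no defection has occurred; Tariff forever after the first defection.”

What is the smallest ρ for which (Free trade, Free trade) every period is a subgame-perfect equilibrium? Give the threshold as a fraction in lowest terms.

Gotha's threshold: (8−4)/(8−3) = 4/5.
Dacia's threshold: (19−9)/(19−4) = 2/3.
4/5 > 2/3, so Gotha binds and ρ* = 4/5.

4/5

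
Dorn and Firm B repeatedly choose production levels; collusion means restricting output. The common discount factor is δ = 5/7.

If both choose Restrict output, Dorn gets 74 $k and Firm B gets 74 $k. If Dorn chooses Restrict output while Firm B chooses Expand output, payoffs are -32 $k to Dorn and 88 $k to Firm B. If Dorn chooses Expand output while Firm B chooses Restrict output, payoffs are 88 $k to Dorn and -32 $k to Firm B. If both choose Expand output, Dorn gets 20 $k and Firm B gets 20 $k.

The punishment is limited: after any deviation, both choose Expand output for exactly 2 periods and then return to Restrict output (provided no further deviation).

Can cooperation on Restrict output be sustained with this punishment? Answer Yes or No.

Yes

IC: δ+…+δ^2 ≥ (88−74)/(74−20) = 7/27.
At δ = 5/7: partial sum = 1.2245 ≥ 0.2593. Cooperation sustainable.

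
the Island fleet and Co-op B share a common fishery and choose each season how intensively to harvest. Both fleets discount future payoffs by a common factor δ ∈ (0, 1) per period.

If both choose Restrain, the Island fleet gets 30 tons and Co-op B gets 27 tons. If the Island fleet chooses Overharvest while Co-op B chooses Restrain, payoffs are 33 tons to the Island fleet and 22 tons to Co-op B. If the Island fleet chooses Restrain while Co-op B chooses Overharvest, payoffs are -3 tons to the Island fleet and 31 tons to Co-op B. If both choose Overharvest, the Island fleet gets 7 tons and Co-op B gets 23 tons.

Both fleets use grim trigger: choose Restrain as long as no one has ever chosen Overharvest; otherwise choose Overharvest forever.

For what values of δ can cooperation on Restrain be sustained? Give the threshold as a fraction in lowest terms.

the Island fleet's threshold: (33−30)/(33−7) = 3/26.
Co-op B's threshold: (31−27)/(31−23) = 1/2.
3/26 < 1/2, so Co-op B binds and δ* = 1/2.

1/2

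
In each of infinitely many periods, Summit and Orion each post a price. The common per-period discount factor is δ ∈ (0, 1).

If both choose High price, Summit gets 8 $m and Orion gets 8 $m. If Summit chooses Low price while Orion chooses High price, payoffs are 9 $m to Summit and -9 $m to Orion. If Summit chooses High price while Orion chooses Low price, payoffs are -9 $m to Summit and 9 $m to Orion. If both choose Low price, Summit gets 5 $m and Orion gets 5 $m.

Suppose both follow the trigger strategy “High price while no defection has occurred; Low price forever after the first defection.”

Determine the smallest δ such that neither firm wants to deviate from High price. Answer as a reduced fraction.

1/4

Cooperation forever yields 8 each period: 8/(1−δ).
Deviating yields 9 once, then 5 forever: 9 + 5δ/(1−δ).
No profitable deviation requires 8/(1−δ) ≥ 9 + 5δ/(1−δ).
Multiplying by (1−δ): 8 ≥ 9(1−δ) + 5δ = 9 − 4δ.
So 4δ ≥ 1, i.e. δ ≥ 1/4.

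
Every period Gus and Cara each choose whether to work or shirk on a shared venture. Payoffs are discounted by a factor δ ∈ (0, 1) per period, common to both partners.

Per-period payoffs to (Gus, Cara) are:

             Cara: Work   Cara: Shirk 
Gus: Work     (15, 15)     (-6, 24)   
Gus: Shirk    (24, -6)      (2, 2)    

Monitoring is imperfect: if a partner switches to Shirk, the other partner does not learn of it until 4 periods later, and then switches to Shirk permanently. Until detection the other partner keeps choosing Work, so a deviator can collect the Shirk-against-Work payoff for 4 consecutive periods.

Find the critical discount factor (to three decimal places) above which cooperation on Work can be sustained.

0.800

A deviator earns 24 for 4 periods, then 2 forever; cooperating earns 15 forever. Multiplying the IC by (1−δ):
15 ≥ 24(1−δ^4) + 2δ^4, so 22·δ^4 ≥ 9 and δ^4 ≥ 9/22.
δ ≥ (9/22)^(1/4) ≈ 0.800.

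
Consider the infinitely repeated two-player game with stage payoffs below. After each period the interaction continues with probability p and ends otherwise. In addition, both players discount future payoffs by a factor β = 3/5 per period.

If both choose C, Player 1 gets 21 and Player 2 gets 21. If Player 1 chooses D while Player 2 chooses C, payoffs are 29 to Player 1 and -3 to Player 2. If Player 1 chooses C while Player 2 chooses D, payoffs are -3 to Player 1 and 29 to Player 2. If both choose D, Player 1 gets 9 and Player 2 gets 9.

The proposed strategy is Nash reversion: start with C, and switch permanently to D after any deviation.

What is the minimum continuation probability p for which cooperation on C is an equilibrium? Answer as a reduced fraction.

2/3

With continuation probability p and discount β, the effective per-period discount factor is βp.
Grim-trigger IC: βp ≥ (29−21)/(29−9) = 2/5.
So p ≥ (2/5)/(3/5) = 2/3.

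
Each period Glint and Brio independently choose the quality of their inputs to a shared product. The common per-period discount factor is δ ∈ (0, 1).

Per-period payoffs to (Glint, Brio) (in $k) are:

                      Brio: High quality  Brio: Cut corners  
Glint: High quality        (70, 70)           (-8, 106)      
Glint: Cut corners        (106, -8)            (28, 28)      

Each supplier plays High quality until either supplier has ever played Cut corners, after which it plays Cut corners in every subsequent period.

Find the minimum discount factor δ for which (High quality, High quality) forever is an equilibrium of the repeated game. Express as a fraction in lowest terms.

6/13

70/(1−δ) ≥ 106 + 28δ/(1−δ)
70 ≥ 106 − 78δ
δ ≥ 36/78 = 6/13.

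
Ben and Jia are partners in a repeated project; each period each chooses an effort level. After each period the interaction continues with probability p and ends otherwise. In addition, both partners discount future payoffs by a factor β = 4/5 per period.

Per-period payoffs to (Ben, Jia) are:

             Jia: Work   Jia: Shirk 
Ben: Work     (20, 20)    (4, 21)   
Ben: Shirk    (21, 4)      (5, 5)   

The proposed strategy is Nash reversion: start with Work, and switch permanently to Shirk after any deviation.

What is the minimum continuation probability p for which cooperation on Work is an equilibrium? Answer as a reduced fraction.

Expected continuation weight on next period's payoff is β·p = 4/5·p, which plays the role of the discount factor.
Cooperation requires 4/5·p ≥ (21−20)/(21−5) = 1/16, hence p ≥ 5/64.

5/64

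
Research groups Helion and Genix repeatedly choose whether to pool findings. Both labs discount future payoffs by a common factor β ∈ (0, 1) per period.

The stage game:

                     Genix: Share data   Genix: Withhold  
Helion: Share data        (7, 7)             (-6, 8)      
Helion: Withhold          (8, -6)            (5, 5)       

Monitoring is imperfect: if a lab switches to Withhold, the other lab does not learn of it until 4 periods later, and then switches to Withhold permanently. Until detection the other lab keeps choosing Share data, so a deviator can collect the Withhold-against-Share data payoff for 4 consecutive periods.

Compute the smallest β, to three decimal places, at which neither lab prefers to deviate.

The best deviation is to choose Withhold for all 4 undetected periods, earning 8 each, then 5 forever once detected.
Deviation value: 8(1−β^4)/(1−β) + 5β^4/(1−β); cooperation value: 7/(1−β).
IC: 7 ≥ 8(1−β^4) + 5β^4 = 8 − 3β^4.
So β^4 ≥ 1/3, giving β ≥ (1/3)^(1/4) ≈ 0.760.

0.760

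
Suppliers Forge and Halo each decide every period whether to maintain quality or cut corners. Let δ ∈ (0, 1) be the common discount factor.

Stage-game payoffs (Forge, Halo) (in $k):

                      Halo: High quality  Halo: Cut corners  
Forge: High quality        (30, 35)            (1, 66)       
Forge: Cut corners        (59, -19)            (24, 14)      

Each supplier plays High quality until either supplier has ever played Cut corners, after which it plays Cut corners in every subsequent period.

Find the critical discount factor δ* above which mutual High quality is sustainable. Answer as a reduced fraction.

29/35

Forge: cooperation gives 30 each period; deviation gives 59 once then 24 forever.
  30/(1−δ) ≥ 59 + 24δ/(1−δ) ⇒ δ ≥ 29/35.
Halo: cooperation gives 35 each period; deviation gives 66 once then 14 forever.
  δ ≥ 31/52.
Both must hold, so the binding constraint is Forge's: δ ≥ 29/35.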